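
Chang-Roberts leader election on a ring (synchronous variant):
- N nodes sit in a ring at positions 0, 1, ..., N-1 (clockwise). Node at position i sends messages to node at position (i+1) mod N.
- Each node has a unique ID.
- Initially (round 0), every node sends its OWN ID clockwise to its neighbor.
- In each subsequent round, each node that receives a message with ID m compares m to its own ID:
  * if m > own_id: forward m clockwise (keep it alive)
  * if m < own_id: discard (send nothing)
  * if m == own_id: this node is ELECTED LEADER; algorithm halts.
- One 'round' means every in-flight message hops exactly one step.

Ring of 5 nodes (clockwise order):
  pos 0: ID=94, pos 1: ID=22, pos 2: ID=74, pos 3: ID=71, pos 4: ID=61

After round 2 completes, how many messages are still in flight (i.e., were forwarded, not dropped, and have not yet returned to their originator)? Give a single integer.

Answer: 2

Derivation:
Round 1: pos1(id22) recv 94: fwd; pos2(id74) recv 22: drop; pos3(id71) recv 74: fwd; pos4(id61) recv 71: fwd; pos0(id94) recv 61: drop
Round 2: pos2(id74) recv 94: fwd; pos4(id61) recv 74: fwd; pos0(id94) recv 71: drop
After round 2: 2 messages still in flight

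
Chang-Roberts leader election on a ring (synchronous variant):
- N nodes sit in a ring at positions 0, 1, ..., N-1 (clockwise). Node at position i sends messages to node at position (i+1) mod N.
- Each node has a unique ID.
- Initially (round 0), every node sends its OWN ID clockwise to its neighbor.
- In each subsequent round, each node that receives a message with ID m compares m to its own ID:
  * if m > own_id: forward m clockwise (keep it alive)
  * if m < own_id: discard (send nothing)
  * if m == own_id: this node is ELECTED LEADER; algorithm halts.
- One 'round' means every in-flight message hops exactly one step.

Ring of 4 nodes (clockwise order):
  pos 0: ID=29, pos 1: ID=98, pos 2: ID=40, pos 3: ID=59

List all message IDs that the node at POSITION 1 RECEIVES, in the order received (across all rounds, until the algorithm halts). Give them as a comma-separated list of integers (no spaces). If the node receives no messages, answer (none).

Round 1: pos1(id98) recv 29: drop; pos2(id40) recv 98: fwd; pos3(id59) recv 40: drop; pos0(id29) recv 59: fwd
Round 2: pos3(id59) recv 98: fwd; pos1(id98) recv 59: drop
Round 3: pos0(id29) recv 98: fwd
Round 4: pos1(id98) recv 98: ELECTED

Answer: 29,59,98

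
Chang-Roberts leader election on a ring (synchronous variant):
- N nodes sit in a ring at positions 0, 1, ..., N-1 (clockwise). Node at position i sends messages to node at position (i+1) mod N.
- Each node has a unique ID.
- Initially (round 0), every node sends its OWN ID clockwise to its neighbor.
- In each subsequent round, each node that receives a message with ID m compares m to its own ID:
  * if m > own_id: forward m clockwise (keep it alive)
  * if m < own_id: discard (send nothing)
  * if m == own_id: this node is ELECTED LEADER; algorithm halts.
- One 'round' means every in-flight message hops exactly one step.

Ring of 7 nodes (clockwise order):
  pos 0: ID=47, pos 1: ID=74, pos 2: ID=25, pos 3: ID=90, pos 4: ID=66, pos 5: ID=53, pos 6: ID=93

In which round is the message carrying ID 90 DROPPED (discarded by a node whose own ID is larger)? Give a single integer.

Answer: 3

Derivation:
Round 1: pos1(id74) recv 47: drop; pos2(id25) recv 74: fwd; pos3(id90) recv 25: drop; pos4(id66) recv 90: fwd; pos5(id53) recv 66: fwd; pos6(id93) recv 53: drop; pos0(id47) recv 93: fwd
Round 2: pos3(id90) recv 74: drop; pos5(id53) recv 90: fwd; pos6(id93) recv 66: drop; pos1(id74) recv 93: fwd
Round 3: pos6(id93) recv 90: drop; pos2(id25) recv 93: fwd
Round 4: pos3(id90) recv 93: fwd
Round 5: pos4(id66) recv 93: fwd
Round 6: pos5(id53) recv 93: fwd
Round 7: pos6(id93) recv 93: ELECTED
Message ID 90 originates at pos 3; dropped at pos 6 in round 3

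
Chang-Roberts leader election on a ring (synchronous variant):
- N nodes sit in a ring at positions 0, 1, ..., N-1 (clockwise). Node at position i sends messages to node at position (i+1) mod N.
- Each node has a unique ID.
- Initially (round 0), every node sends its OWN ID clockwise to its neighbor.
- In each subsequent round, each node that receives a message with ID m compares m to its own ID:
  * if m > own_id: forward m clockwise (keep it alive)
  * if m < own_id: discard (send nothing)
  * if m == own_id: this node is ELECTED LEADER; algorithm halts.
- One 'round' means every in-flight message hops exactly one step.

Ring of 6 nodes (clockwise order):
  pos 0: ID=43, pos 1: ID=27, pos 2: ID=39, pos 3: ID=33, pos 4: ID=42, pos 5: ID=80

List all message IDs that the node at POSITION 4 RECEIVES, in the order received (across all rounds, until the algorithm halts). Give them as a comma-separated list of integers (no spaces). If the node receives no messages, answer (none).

Round 1: pos1(id27) recv 43: fwd; pos2(id39) recv 27: drop; pos3(id33) recv 39: fwd; pos4(id42) recv 33: drop; pos5(id80) recv 42: drop; pos0(id43) recv 80: fwd
Round 2: pos2(id39) recv 43: fwd; pos4(id42) recv 39: drop; pos1(id27) recv 80: fwd
Round 3: pos3(id33) recv 43: fwd; pos2(id39) recv 80: fwd
Round 4: pos4(id42) recv 43: fwd; pos3(id33) recv 80: fwd
Round 5: pos5(id80) recv 43: drop; pos4(id42) recv 80: fwd
Round 6: pos5(id80) recv 80: ELECTED

Answer: 33,39,43,80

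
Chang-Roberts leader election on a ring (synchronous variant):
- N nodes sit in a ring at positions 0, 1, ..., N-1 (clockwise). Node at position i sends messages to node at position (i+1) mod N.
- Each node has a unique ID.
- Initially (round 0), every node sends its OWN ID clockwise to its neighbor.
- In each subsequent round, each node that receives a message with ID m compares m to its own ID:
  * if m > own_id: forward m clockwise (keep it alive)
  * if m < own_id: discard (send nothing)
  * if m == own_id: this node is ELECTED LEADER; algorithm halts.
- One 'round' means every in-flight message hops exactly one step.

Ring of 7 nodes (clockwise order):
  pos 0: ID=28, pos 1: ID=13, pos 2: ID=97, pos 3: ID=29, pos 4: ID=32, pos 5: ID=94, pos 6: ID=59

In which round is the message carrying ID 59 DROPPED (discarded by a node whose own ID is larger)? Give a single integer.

Answer: 3

Derivation:
Round 1: pos1(id13) recv 28: fwd; pos2(id97) recv 13: drop; pos3(id29) recv 97: fwd; pos4(id32) recv 29: drop; pos5(id94) recv 32: drop; pos6(id59) recv 94: fwd; pos0(id28) recv 59: fwd
Round 2: pos2(id97) recv 28: drop; pos4(id32) recv 97: fwd; pos0(id28) recv 94: fwd; pos1(id13) recv 59: fwd
Round 3: pos5(id94) recv 97: fwd; pos1(id13) recv 94: fwd; pos2(id97) recv 59: drop
Round 4: pos6(id59) recv 97: fwd; pos2(id97) recv 94: drop
Round 5: pos0(id28) recv 97: fwd
Round 6: pos1(id13) recv 97: fwd
Round 7: pos2(id97) recv 97: ELECTED
Message ID 59 originates at pos 6; dropped at pos 2 in round 3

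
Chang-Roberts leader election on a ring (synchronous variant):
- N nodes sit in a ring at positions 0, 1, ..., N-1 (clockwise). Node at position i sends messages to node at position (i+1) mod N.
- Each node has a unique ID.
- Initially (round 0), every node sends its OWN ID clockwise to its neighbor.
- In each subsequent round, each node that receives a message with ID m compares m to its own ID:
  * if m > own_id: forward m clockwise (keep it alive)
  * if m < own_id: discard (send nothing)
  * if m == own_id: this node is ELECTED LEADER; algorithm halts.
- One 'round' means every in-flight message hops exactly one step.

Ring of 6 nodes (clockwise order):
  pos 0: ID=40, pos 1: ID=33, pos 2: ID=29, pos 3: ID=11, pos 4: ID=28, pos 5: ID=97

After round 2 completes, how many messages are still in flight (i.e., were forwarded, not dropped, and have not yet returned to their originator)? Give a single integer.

Round 1: pos1(id33) recv 40: fwd; pos2(id29) recv 33: fwd; pos3(id11) recv 29: fwd; pos4(id28) recv 11: drop; pos5(id97) recv 28: drop; pos0(id40) recv 97: fwd
Round 2: pos2(id29) recv 40: fwd; pos3(id11) recv 33: fwd; pos4(id28) recv 29: fwd; pos1(id33) recv 97: fwd
After round 2: 4 messages still in flight

Answer: 4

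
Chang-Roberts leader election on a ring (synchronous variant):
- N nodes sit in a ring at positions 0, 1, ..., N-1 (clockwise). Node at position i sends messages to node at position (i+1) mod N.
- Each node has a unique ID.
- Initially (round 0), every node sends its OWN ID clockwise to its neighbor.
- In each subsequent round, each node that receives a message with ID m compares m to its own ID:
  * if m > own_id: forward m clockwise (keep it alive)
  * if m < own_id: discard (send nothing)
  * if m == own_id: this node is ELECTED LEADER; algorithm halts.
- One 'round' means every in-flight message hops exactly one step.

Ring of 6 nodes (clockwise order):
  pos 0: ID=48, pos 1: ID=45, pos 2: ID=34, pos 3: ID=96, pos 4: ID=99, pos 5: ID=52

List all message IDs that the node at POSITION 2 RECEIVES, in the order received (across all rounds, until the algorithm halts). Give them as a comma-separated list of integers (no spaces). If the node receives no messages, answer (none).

Answer: 45,48,52,99

Derivation:
Round 1: pos1(id45) recv 48: fwd; pos2(id34) recv 45: fwd; pos3(id96) recv 34: drop; pos4(id99) recv 96: drop; pos5(id52) recv 99: fwd; pos0(id48) recv 52: fwd
Round 2: pos2(id34) recv 48: fwd; pos3(id96) recv 45: drop; pos0(id48) recv 99: fwd; pos1(id45) recv 52: fwd
Round 3: pos3(id96) recv 48: drop; pos1(id45) recv 99: fwd; pos2(id34) recv 52: fwd
Round 4: pos2(id34) recv 99: fwd; pos3(id96) recv 52: drop
Round 5: pos3(id96) recv 99: fwd
Round 6: pos4(id99) recv 99: ELECTED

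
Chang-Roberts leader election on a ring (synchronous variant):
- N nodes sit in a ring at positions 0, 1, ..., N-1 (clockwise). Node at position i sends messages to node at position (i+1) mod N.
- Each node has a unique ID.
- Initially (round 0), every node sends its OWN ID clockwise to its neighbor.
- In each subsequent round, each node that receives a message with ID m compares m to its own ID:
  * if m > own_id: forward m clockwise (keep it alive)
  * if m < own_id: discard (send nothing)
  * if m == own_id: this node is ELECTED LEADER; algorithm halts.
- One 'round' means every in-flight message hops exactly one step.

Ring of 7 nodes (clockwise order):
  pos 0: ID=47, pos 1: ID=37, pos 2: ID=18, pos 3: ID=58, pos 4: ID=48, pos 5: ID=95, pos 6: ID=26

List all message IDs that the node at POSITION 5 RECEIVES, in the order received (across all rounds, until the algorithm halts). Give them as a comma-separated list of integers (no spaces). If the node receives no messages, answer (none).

Answer: 48,58,95

Derivation:
Round 1: pos1(id37) recv 47: fwd; pos2(id18) recv 37: fwd; pos3(id58) recv 18: drop; pos4(id48) recv 58: fwd; pos5(id95) recv 48: drop; pos6(id26) recv 95: fwd; pos0(id47) recv 26: drop
Round 2: pos2(id18) recv 47: fwd; pos3(id58) recv 37: drop; pos5(id95) recv 58: drop; pos0(id47) recv 95: fwd
Round 3: pos3(id58) recv 47: drop; pos1(id37) recv 95: fwd
Round 4: pos2(id18) recv 95: fwd
Round 5: pos3(id58) recv 95: fwd
Round 6: pos4(id48) recv 95: fwd
Round 7: pos5(id95) recv 95: ELECTED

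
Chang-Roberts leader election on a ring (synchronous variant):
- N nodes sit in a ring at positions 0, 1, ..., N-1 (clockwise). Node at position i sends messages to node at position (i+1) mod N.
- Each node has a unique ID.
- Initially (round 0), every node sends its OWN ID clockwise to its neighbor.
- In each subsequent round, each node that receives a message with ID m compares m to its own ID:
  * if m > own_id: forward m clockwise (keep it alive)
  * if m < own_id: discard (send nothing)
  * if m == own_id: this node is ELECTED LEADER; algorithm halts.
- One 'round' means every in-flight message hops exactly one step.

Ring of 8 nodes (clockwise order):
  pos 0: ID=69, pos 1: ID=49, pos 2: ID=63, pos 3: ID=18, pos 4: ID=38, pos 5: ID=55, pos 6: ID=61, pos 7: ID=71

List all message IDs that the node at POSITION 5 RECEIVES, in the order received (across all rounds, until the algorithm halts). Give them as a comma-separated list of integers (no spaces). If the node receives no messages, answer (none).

Round 1: pos1(id49) recv 69: fwd; pos2(id63) recv 49: drop; pos3(id18) recv 63: fwd; pos4(id38) recv 18: drop; pos5(id55) recv 38: drop; pos6(id61) recv 55: drop; pos7(id71) recv 61: drop; pos0(id69) recv 71: fwd
Round 2: pos2(id63) recv 69: fwd; pos4(id38) recv 63: fwd; pos1(id49) recv 71: fwd
Round 3: pos3(id18) recv 69: fwd; pos5(id55) recv 63: fwd; pos2(id63) recv 71: fwd
Round 4: pos4(id38) recv 69: fwd; pos6(id61) recv 63: fwd; pos3(id18) recv 71: fwd
Round 5: pos5(id55) recv 69: fwd; pos7(id71) recv 63: drop; pos4(id38) recv 71: fwd
Round 6: pos6(id61) recv 69: fwd; pos5(id55) recv 71: fwd
Round 7: pos7(id71) recv 69: drop; pos6(id61) recv 71: fwd
Round 8: pos7(id71) recv 71: ELECTED

Answer: 38,63,69,71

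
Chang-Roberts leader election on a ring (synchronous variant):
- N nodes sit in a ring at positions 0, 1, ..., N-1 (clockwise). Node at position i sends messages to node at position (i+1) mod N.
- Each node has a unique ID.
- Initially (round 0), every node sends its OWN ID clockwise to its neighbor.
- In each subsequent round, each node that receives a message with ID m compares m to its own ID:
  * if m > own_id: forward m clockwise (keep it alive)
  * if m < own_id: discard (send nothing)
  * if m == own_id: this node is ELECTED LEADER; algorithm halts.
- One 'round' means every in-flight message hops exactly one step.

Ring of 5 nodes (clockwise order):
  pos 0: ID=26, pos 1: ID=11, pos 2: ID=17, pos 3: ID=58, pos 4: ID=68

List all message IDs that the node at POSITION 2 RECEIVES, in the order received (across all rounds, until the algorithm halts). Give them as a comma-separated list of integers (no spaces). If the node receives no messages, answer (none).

Answer: 11,26,68

Derivation:
Round 1: pos1(id11) recv 26: fwd; pos2(id17) recv 11: drop; pos3(id58) recv 17: drop; pos4(id68) recv 58: drop; pos0(id26) recv 68: fwd
Round 2: pos2(id17) recv 26: fwd; pos1(id11) recv 68: fwd
Round 3: pos3(id58) recv 26: drop; pos2(id17) recv 68: fwd
Round 4: pos3(id58) recv 68: fwd
Round 5: pos4(id68) recv 68: ELECTED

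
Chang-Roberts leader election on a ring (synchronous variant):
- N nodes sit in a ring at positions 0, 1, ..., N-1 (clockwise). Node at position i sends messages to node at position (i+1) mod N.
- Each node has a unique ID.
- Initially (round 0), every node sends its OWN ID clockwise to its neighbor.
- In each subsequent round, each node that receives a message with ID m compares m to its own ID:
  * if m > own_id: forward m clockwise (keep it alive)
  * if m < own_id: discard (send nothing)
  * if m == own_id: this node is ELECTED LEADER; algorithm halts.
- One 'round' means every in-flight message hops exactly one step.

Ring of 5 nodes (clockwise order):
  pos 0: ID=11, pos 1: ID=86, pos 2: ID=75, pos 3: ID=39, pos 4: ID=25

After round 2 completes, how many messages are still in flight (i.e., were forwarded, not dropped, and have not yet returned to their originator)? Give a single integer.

Round 1: pos1(id86) recv 11: drop; pos2(id75) recv 86: fwd; pos3(id39) recv 75: fwd; pos4(id25) recv 39: fwd; pos0(id11) recv 25: fwd
Round 2: pos3(id39) recv 86: fwd; pos4(id25) recv 75: fwd; pos0(id11) recv 39: fwd; pos1(id86) recv 25: drop
After round 2: 3 messages still in flight

Answer: 3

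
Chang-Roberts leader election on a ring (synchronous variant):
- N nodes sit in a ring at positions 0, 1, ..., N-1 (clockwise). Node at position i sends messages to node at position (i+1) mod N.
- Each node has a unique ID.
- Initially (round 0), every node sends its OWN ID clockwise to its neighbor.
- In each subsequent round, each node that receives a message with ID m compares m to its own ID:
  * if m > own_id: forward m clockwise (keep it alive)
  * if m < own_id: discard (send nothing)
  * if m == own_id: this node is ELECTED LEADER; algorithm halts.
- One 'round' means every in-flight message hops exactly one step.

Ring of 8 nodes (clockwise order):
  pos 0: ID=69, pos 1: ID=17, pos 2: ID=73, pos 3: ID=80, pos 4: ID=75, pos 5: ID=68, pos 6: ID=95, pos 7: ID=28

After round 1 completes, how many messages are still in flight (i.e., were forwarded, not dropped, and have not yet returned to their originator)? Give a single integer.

Answer: 4

Derivation:
Round 1: pos1(id17) recv 69: fwd; pos2(id73) recv 17: drop; pos3(id80) recv 73: drop; pos4(id75) recv 80: fwd; pos5(id68) recv 75: fwd; pos6(id95) recv 68: drop; pos7(id28) recv 95: fwd; pos0(id69) recv 28: drop
After round 1: 4 messages still in flight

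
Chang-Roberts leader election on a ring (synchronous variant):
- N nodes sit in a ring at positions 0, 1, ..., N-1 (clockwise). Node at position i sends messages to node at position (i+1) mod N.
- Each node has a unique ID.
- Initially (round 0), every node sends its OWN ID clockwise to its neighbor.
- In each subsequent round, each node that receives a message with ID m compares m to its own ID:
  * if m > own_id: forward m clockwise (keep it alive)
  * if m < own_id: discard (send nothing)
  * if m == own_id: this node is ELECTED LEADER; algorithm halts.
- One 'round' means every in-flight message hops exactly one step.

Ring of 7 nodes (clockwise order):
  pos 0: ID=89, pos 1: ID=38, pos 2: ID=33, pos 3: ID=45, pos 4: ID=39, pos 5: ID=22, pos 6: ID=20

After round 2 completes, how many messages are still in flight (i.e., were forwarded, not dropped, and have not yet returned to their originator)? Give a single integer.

Round 1: pos1(id38) recv 89: fwd; pos2(id33) recv 38: fwd; pos3(id45) recv 33: drop; pos4(id39) recv 45: fwd; pos5(id22) recv 39: fwd; pos6(id20) recv 22: fwd; pos0(id89) recv 20: drop
Round 2: pos2(id33) recv 89: fwd; pos3(id45) recv 38: drop; pos5(id22) recv 45: fwd; pos6(id20) recv 39: fwd; pos0(id89) recv 22: drop
After round 2: 3 messages still in flight

Answer: 3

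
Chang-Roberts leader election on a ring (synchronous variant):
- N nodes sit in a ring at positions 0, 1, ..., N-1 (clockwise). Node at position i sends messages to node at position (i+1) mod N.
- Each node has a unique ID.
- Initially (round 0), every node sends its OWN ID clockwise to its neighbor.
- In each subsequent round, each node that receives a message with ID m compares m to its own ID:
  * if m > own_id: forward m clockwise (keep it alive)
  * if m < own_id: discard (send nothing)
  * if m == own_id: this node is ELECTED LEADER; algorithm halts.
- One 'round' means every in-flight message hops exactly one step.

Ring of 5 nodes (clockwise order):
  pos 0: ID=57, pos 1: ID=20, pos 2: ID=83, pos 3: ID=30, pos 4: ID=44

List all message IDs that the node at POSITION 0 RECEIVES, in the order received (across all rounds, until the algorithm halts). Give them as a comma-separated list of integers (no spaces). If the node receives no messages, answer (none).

Round 1: pos1(id20) recv 57: fwd; pos2(id83) recv 20: drop; pos3(id30) recv 83: fwd; pos4(id44) recv 30: drop; pos0(id57) recv 44: drop
Round 2: pos2(id83) recv 57: drop; pos4(id44) recv 83: fwd
Round 3: pos0(id57) recv 83: fwd
Round 4: pos1(id20) recv 83: fwd
Round 5: pos2(id83) recv 83: ELECTED

Answer: 44,83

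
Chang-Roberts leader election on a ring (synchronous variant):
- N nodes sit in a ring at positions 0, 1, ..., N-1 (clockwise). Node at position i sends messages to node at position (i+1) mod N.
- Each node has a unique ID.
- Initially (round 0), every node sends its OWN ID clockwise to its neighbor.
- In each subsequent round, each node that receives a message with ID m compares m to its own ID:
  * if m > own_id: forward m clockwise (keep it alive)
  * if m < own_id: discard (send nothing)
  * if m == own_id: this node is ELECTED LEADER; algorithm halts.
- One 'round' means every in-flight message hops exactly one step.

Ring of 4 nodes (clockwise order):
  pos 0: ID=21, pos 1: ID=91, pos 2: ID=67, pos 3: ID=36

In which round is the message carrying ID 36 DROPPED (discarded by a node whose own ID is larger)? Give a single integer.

Answer: 2

Derivation:
Round 1: pos1(id91) recv 21: drop; pos2(id67) recv 91: fwd; pos3(id36) recv 67: fwd; pos0(id21) recv 36: fwd
Round 2: pos3(id36) recv 91: fwd; pos0(id21) recv 67: fwd; pos1(id91) recv 36: drop
Round 3: pos0(id21) recv 91: fwd; pos1(id91) recv 67: drop
Round 4: pos1(id91) recv 91: ELECTED
Message ID 36 originates at pos 3; dropped at pos 1 in round 2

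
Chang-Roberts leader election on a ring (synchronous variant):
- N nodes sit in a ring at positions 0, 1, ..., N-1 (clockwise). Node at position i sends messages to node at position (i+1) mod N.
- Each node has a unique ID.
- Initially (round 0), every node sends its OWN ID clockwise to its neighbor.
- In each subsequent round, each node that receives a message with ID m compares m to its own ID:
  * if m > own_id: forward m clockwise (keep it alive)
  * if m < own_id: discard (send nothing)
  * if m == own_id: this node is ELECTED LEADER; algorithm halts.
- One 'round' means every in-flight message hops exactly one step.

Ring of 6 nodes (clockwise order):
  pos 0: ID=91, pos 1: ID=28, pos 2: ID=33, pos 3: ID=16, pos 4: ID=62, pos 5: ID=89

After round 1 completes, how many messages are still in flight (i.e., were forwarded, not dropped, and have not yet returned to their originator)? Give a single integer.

Round 1: pos1(id28) recv 91: fwd; pos2(id33) recv 28: drop; pos3(id16) recv 33: fwd; pos4(id62) recv 16: drop; pos5(id89) recv 62: drop; pos0(id91) recv 89: drop
After round 1: 2 messages still in flight

Answer: 2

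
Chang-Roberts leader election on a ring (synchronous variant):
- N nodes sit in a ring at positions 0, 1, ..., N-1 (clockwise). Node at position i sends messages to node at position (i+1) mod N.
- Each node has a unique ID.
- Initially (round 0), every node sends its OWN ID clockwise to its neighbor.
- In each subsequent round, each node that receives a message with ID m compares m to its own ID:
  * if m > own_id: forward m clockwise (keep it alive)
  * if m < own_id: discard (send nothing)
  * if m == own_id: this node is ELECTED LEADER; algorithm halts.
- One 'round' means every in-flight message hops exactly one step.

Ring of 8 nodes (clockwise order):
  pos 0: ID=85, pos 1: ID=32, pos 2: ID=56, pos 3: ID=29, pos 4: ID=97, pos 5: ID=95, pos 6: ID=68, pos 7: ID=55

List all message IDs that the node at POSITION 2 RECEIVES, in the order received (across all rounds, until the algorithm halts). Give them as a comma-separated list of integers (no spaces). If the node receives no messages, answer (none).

Round 1: pos1(id32) recv 85: fwd; pos2(id56) recv 32: drop; pos3(id29) recv 56: fwd; pos4(id97) recv 29: drop; pos5(id95) recv 97: fwd; pos6(id68) recv 95: fwd; pos7(id55) recv 68: fwd; pos0(id85) recv 55: drop
Round 2: pos2(id56) recv 85: fwd; pos4(id97) recv 56: drop; pos6(id68) recv 97: fwd; pos7(id55) recv 95: fwd; pos0(id85) recv 68: drop
Round 3: pos3(id29) recv 85: fwd; pos7(id55) recv 97: fwd; pos0(id85) recv 95: fwd
Round 4: pos4(id97) recv 85: drop; pos0(id85) recv 97: fwd; pos1(id32) recv 95: fwd
Round 5: pos1(id32) recv 97: fwd; pos2(id56) recv 95: fwd
Round 6: pos2(id56) recv 97: fwd; pos3(id29) recv 95: fwd
Round 7: pos3(id29) recv 97: fwd; pos4(id97) recv 95: drop
Round 8: pos4(id97) recv 97: ELECTED

Answer: 32,85,95,97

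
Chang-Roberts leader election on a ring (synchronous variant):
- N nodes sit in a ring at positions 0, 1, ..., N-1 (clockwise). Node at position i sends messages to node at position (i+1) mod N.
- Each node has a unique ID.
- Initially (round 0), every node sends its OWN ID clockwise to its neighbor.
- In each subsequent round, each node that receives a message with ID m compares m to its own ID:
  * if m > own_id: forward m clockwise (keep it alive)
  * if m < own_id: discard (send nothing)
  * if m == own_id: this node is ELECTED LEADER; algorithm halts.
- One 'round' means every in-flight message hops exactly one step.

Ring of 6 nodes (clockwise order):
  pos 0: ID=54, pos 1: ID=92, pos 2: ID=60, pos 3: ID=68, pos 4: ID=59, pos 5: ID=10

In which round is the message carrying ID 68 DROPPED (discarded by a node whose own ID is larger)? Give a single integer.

Answer: 4

Derivation:
Round 1: pos1(id92) recv 54: drop; pos2(id60) recv 92: fwd; pos3(id68) recv 60: drop; pos4(id59) recv 68: fwd; pos5(id10) recv 59: fwd; pos0(id54) recv 10: drop
Round 2: pos3(id68) recv 92: fwd; pos5(id10) recv 68: fwd; pos0(id54) recv 59: fwd
Round 3: pos4(id59) recv 92: fwd; pos0(id54) recv 68: fwd; pos1(id92) recv 59: drop
Round 4: pos5(id10) recv 92: fwd; pos1(id92) recv 68: drop
Round 5: pos0(id54) recv 92: fwd
Round 6: pos1(id92) recv 92: ELECTED
Message ID 68 originates at pos 3; dropped at pos 1 in round 4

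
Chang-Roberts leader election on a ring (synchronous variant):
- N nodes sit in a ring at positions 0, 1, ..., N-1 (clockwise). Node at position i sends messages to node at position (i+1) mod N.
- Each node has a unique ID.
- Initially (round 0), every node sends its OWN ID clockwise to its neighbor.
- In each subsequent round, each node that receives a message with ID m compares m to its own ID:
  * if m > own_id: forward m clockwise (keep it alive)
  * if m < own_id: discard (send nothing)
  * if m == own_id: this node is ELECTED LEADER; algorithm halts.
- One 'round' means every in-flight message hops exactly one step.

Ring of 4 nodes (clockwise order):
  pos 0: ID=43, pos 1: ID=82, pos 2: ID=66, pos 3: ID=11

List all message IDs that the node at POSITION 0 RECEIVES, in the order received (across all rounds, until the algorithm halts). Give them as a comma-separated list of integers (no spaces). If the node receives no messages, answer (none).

Answer: 11,66,82

Derivation:
Round 1: pos1(id82) recv 43: drop; pos2(id66) recv 82: fwd; pos3(id11) recv 66: fwd; pos0(id43) recv 11: drop
Round 2: pos3(id11) recv 82: fwd; pos0(id43) recv 66: fwd
Round 3: pos0(id43) recv 82: fwd; pos1(id82) recv 66: drop
Round 4: pos1(id82) recv 82: ELECTED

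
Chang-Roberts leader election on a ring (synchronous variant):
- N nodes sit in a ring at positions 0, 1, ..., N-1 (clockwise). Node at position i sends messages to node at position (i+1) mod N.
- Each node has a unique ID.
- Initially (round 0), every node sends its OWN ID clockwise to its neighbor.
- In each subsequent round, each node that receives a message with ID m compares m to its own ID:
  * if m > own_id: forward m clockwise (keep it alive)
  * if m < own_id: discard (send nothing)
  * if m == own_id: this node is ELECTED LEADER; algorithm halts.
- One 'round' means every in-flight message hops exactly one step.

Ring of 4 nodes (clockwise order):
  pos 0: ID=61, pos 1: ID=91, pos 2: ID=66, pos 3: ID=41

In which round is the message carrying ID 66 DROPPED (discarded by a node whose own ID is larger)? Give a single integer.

Answer: 3

Derivation:
Round 1: pos1(id91) recv 61: drop; pos2(id66) recv 91: fwd; pos3(id41) recv 66: fwd; pos0(id61) recv 41: drop
Round 2: pos3(id41) recv 91: fwd; pos0(id61) recv 66: fwd
Round 3: pos0(id61) recv 91: fwd; pos1(id91) recv 66: drop
Round 4: pos1(id91) recv 91: ELECTED
Message ID 66 originates at pos 2; dropped at pos 1 in round 3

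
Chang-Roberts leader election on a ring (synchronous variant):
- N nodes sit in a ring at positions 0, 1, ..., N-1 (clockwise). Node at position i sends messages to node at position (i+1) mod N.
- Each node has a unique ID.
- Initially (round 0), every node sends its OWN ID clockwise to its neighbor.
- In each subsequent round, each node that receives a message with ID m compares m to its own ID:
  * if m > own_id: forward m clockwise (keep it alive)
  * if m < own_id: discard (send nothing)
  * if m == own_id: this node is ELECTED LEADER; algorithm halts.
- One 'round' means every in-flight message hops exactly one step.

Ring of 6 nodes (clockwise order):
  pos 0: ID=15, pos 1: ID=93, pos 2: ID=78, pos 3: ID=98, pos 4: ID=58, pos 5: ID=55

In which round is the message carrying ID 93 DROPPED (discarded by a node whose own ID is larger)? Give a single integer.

Answer: 2

Derivation:
Round 1: pos1(id93) recv 15: drop; pos2(id78) recv 93: fwd; pos3(id98) recv 78: drop; pos4(id58) recv 98: fwd; pos5(id55) recv 58: fwd; pos0(id15) recv 55: fwd
Round 2: pos3(id98) recv 93: drop; pos5(id55) recv 98: fwd; pos0(id15) recv 58: fwd; pos1(id93) recv 55: drop
Round 3: pos0(id15) recv 98: fwd; pos1(id93) recv 58: drop
Round 4: pos1(id93) recv 98: fwd
Round 5: pos2(id78) recv 98: fwd
Round 6: pos3(id98) recv 98: ELECTED
Message ID 93 originates at pos 1; dropped at pos 3 in round 2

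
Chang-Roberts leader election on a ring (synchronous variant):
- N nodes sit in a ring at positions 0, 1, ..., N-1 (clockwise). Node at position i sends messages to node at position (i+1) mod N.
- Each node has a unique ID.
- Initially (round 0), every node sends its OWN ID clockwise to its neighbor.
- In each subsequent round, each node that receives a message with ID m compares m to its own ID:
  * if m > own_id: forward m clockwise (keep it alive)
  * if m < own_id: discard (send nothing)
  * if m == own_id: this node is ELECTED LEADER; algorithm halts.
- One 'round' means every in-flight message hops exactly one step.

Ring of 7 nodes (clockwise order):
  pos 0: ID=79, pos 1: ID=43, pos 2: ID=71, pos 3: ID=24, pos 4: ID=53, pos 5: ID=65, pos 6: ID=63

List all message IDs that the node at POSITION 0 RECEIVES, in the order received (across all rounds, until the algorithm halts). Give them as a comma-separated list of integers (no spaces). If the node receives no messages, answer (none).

Answer: 63,65,71,79

Derivation:
Round 1: pos1(id43) recv 79: fwd; pos2(id71) recv 43: drop; pos3(id24) recv 71: fwd; pos4(id53) recv 24: drop; pos5(id65) recv 53: drop; pos6(id63) recv 65: fwd; pos0(id79) recv 63: drop
Round 2: pos2(id71) recv 79: fwd; pos4(id53) recv 71: fwd; pos0(id79) recv 65: drop
Round 3: pos3(id24) recv 79: fwd; pos5(id65) recv 71: fwd
Round 4: pos4(id53) recv 79: fwd; pos6(id63) recv 71: fwd
Round 5: pos5(id65) recv 79: fwd; pos0(id79) recv 71: drop
Round 6: pos6(id63) recv 79: fwd
Round 7: pos0(id79) recv 79: ELECTED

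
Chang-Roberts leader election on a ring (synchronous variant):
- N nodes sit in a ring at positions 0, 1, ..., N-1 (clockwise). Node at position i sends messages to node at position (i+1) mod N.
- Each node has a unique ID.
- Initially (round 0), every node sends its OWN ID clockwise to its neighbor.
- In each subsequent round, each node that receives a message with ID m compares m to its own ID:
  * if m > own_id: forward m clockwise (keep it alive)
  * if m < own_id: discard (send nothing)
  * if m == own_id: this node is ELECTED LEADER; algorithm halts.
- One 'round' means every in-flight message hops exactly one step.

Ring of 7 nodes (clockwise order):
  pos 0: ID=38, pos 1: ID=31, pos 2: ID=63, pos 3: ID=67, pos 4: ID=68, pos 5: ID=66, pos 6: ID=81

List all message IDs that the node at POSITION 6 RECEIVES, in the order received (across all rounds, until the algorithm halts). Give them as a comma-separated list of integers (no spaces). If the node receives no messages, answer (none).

Answer: 66,68,81

Derivation:
Round 1: pos1(id31) recv 38: fwd; pos2(id63) recv 31: drop; pos3(id67) recv 63: drop; pos4(id68) recv 67: drop; pos5(id66) recv 68: fwd; pos6(id81) recv 66: drop; pos0(id38) recv 81: fwd
Round 2: pos2(id63) recv 38: drop; pos6(id81) recv 68: drop; pos1(id31) recv 81: fwd
Round 3: pos2(id63) recv 81: fwd
Round 4: pos3(id67) recv 81: fwd
Round 5: pos4(id68) recv 81: fwd
Round 6: pos5(id66) recv 81: fwd
Round 7: pos6(id81) recv 81: ELECTED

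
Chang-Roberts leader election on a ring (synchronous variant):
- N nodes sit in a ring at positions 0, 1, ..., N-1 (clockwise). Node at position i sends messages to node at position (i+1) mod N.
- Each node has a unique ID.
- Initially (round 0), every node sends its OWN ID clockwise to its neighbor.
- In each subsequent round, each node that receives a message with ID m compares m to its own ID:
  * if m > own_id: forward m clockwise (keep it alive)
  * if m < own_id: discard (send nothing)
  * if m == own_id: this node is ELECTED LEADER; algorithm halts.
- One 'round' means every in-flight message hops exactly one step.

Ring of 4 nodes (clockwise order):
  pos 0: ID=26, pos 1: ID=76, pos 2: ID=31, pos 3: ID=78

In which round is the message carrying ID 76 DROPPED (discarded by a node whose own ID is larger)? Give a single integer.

Answer: 2

Derivation:
Round 1: pos1(id76) recv 26: drop; pos2(id31) recv 76: fwd; pos3(id78) recv 31: drop; pos0(id26) recv 78: fwd
Round 2: pos3(id78) recv 76: drop; pos1(id76) recv 78: fwd
Round 3: pos2(id31) recv 78: fwd
Round 4: pos3(id78) recv 78: ELECTED
Message ID 76 originates at pos 1; dropped at pos 3 in round 2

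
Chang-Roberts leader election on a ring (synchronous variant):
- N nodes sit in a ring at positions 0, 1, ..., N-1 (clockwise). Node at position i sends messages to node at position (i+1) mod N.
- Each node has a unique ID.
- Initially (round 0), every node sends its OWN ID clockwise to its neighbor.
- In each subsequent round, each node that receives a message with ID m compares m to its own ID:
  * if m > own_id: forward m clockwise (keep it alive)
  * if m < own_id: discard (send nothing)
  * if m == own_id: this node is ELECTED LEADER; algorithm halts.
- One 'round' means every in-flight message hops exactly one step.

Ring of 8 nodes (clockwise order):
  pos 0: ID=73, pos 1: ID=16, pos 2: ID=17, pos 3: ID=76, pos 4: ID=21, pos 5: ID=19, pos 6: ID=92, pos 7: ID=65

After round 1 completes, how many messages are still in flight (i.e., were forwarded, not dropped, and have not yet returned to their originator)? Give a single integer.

Round 1: pos1(id16) recv 73: fwd; pos2(id17) recv 16: drop; pos3(id76) recv 17: drop; pos4(id21) recv 76: fwd; pos5(id19) recv 21: fwd; pos6(id92) recv 19: drop; pos7(id65) recv 92: fwd; pos0(id73) recv 65: drop
After round 1: 4 messages still in flight

Answer: 4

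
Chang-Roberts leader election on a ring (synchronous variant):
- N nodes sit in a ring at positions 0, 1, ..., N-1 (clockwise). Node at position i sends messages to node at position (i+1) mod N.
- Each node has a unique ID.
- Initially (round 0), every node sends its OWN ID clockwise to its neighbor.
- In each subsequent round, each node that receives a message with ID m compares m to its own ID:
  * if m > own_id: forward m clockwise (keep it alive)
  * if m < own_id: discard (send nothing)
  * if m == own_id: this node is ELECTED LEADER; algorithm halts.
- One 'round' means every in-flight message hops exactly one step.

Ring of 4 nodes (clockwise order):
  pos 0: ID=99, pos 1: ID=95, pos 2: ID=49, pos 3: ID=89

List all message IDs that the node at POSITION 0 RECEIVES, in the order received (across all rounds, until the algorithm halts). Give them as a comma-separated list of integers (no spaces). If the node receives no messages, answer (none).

Round 1: pos1(id95) recv 99: fwd; pos2(id49) recv 95: fwd; pos3(id89) recv 49: drop; pos0(id99) recv 89: drop
Round 2: pos2(id49) recv 99: fwd; pos3(id89) recv 95: fwd
Round 3: pos3(id89) recv 99: fwd; pos0(id99) recv 95: drop
Round 4: pos0(id99) recv 99: ELECTED

Answer: 89,95,99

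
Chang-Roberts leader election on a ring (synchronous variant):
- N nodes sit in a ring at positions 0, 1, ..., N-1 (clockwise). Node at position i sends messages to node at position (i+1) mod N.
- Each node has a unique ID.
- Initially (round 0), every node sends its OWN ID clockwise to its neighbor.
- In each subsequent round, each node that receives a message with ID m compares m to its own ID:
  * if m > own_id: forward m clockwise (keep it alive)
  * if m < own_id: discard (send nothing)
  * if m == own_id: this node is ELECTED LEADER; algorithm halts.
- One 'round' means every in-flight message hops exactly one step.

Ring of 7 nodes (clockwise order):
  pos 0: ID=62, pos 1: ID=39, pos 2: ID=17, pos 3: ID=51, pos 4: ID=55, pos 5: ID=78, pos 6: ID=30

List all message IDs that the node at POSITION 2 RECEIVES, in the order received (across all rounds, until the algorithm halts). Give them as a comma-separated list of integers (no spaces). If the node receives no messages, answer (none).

Answer: 39,62,78

Derivation:
Round 1: pos1(id39) recv 62: fwd; pos2(id17) recv 39: fwd; pos3(id51) recv 17: drop; pos4(id55) recv 51: drop; pos5(id78) recv 55: drop; pos6(id30) recv 78: fwd; pos0(id62) recv 30: drop
Round 2: pos2(id17) recv 62: fwd; pos3(id51) recv 39: drop; pos0(id62) recv 78: fwd
Round 3: pos3(id51) recv 62: fwd; pos1(id39) recv 78: fwd
Round 4: pos4(id55) recv 62: fwd; pos2(id17) recv 78: fwd
Round 5: pos5(id78) recv 62: drop; pos3(id51) recv 78: fwd
Round 6: pos4(id55) recv 78: fwd
Round 7: pos5(id78) recv 78: ELECTED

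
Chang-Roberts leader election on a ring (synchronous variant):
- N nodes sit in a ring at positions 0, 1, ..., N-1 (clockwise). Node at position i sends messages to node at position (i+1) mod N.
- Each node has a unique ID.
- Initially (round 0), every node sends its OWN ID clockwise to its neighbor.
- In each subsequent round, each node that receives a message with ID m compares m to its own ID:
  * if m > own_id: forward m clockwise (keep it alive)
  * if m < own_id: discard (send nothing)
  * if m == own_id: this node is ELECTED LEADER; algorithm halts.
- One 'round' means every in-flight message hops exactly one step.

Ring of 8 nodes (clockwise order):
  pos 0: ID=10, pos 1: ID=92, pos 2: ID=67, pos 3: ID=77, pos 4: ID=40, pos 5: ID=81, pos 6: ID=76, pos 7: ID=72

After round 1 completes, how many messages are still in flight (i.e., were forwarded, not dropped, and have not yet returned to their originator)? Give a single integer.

Round 1: pos1(id92) recv 10: drop; pos2(id67) recv 92: fwd; pos3(id77) recv 67: drop; pos4(id40) recv 77: fwd; pos5(id81) recv 40: drop; pos6(id76) recv 81: fwd; pos7(id72) recv 76: fwd; pos0(id10) recv 72: fwd
After round 1: 5 messages still in flight

Answer: 5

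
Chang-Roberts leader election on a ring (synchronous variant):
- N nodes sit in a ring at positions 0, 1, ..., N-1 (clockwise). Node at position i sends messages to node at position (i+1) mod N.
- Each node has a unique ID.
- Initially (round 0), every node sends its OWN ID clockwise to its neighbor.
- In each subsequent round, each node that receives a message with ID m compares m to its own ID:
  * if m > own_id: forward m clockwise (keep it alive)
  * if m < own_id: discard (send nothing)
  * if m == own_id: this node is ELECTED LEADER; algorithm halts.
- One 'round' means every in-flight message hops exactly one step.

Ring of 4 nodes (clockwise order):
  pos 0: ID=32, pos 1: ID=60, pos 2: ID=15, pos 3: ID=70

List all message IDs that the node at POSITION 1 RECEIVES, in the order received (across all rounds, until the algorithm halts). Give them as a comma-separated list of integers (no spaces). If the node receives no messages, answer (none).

Round 1: pos1(id60) recv 32: drop; pos2(id15) recv 60: fwd; pos3(id70) recv 15: drop; pos0(id32) recv 70: fwd
Round 2: pos3(id70) recv 60: drop; pos1(id60) recv 70: fwd
Round 3: pos2(id15) recv 70: fwd
Round 4: pos3(id70) recv 70: ELECTED

Answer: 32,70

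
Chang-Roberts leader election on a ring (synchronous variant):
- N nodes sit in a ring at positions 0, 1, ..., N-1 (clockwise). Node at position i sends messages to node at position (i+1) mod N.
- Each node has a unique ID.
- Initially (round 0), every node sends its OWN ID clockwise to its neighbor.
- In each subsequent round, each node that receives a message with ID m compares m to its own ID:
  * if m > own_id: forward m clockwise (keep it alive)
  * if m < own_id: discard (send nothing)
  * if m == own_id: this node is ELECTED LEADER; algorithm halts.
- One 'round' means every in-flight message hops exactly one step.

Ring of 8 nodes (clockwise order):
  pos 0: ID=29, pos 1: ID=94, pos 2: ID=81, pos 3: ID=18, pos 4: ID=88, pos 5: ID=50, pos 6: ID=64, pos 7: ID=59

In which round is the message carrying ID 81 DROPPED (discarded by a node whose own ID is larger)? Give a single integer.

Answer: 2

Derivation:
Round 1: pos1(id94) recv 29: drop; pos2(id81) recv 94: fwd; pos3(id18) recv 81: fwd; pos4(id88) recv 18: drop; pos5(id50) recv 88: fwd; pos6(id64) recv 50: drop; pos7(id59) recv 64: fwd; pos0(id29) recv 59: fwd
Round 2: pos3(id18) recv 94: fwd; pos4(id88) recv 81: drop; pos6(id64) recv 88: fwd; pos0(id29) recv 64: fwd; pos1(id94) recv 59: drop
Round 3: pos4(id88) recv 94: fwd; pos7(id59) recv 88: fwd; pos1(id94) recv 64: drop
Round 4: pos5(id50) recv 94: fwd; pos0(id29) recv 88: fwd
Round 5: pos6(id64) recv 94: fwd; pos1(id94) recv 88: drop
Round 6: pos7(id59) recv 94: fwd
Round 7: pos0(id29) recv 94: fwd
Round 8: pos1(id94) recv 94: ELECTED
Message ID 81 originates at pos 2; dropped at pos 4 in round 2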